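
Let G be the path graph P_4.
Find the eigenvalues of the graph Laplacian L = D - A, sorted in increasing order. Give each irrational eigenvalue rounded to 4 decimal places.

The graph has 4 vertices and degree multiset [2, 2, 1, 1]; D is the diagonal matrix of degrees and L = D - A. L is symmetric positive semidefinite, so every eigenvalue is real and nonnegative. The single zero eigenvalue shows the graph is connected. There is one zero in the spectrum, matching the 1 component.

[0, 0.5858, 2, 3.4142]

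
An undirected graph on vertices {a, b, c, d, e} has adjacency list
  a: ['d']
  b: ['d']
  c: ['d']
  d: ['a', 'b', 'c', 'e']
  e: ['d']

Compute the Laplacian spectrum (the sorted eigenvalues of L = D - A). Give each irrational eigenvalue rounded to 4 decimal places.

Reading degrees in the order [a, b, c, d, e] gives [1, 1, 1, 4, 1]; set D = diag(1, 1, 1, 4, 1) and form L = D - A. L is symmetric positive semidefinite, so every eigenvalue is real and nonnegative. The single zero eigenvalue shows the graph is connected.

[0, 1, 1, 1, 5]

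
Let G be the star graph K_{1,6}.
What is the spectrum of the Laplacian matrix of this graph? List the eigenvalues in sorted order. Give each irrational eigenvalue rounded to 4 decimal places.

[0, 1, 1, 1, 1, 1, 7]

The graph has 7 vertices and degree multiset [6, 1, 1, 1, 1, 1, 1]; D is the diagonal matrix of degrees and L = D - A. L is symmetric positive semidefinite, so every eigenvalue is real and nonnegative. The single zero eigenvalue shows the graph is connected. The eigenvalues sum to 12, which equals trace(L) = 2|E|.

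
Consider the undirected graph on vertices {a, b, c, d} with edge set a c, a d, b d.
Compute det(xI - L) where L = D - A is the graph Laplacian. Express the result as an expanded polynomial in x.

x^4 - 6x^3 + 10x^2 - 4x

Reading degrees in the order [a, b, c, d] gives [2, 1, 1, 2]; set D = diag(2, 1, 1, 2) and form L = D - A. Computing det(xI - L) by cofactor expansion (or equivalently via sum-over-permutations) gives x^4 - 6x^3 + 10x^2 - 4x. The constant term is 0 because L is singular (the all-ones vector lies in its kernel). The largest eigenvalue, 3.4142, is at most the vertex count 4.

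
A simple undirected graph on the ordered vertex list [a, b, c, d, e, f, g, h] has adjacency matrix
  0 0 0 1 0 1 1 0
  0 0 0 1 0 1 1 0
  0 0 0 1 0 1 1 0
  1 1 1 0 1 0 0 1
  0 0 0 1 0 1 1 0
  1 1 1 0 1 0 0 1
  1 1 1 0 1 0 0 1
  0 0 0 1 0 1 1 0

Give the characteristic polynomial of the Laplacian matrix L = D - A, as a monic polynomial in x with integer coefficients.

x^8 - 30x^7 + 375x^6 - 2540x^5 + 10095x^4 - 23598x^3 + 30105x^2 - 16200x

With the vertex order [a, b, c, d, e, f, g, h], the degrees are [3, 3, 3, 5, 3, 5, 5, 3], giving D = diag(3, 3, 3, 5, 3, 5, 5, 3) and L = D - A. Computing det(xI - L) by cofactor expansion (or equivalently via sum-over-permutations) gives x^8 - 30x^7 + 375x^6 - 2540x^5 + 10095x^4 - 23598x^3 + 30105x^2 - 16200x. The coefficient of x^7 equals -trace(L) = -30, matching the sum of degrees.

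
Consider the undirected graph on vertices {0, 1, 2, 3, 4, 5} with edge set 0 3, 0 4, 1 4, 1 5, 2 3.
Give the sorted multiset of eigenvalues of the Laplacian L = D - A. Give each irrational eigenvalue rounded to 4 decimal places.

[0, 0.2679, 1, 2, 3, 3.7321]

Each diagonal entry of L is the vertex degree and each off-diagonal entry is -1 where an edge is present, 0 otherwise; in the order [0, 1, 2, 3, 4, 5] the diagonal is [2, 2, 1, 2, 2, 1]. L is symmetric positive semidefinite, so every eigenvalue is real and nonnegative. The eigenvalues sum to 10, which equals trace(L) = 2|E|. By the matrix-tree theorem the graph has (1/6) * product of the nonzero eigenvalues = 1 spanning tree.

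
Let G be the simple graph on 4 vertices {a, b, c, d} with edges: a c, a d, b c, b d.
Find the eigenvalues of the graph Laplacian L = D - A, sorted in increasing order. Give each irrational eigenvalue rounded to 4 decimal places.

With the vertex order [a, b, c, d], the degrees are [2, 2, 2, 2], giving D = diag(2, 2, 2, 2) and L = D - A. Diagonalising L (or applying a numerical eigensolver to the 4x4 matrix) gives the spectrum above. There is one zero in the spectrum, matching the 1 component. The eigenvalues sum to 8, which equals trace(L) = 2|E|.

[0, 2, 2, 4]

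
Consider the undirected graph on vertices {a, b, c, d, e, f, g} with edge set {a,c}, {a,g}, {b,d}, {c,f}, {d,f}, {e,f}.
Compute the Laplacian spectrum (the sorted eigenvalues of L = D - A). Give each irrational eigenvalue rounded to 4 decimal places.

[0, 0.2603, 0.6262, 1.4055, 2.2742, 3.0996, 4.3342]

With the vertex order [a, b, c, d, e, f, g], the degrees are [2, 1, 2, 2, 1, 3, 1], giving D = diag(2, 1, 2, 2, 1, 3, 1) and L = D - A. The multiplicity of 0 as a Laplacian eigenvalue equals the number of connected components. The single zero eigenvalue shows the graph is connected. The largest eigenvalue, 4.3342, is at most the vertex count 7. The eigenvalues sum to 12, which equals trace(L) = 2|E|.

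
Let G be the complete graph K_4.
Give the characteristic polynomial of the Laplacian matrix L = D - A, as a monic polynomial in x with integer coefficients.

x^4 - 12x^3 + 48x^2 - 64x

The graph has 4 vertices and degree multiset [3, 3, 3, 3]; D is the diagonal matrix of degrees and L = D - A. Computing det(xI - L) by cofactor expansion (or equivalently via sum-over-permutations) gives x^4 - 12x^3 + 48x^2 - 64x. The constant term is 0 because L is singular (the all-ones vector lies in its kernel). By the matrix-tree theorem the graph has (1/4) * product of the nonzero eigenvalues = 16 spanning trees.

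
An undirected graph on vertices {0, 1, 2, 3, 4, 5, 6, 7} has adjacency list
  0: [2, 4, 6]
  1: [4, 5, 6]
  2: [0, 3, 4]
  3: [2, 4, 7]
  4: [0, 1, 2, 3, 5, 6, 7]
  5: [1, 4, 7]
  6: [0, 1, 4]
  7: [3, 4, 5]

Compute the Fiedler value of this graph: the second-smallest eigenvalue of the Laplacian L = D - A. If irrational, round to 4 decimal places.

1.7530

With the vertex order [0, 1, 2, 3, 4, 5, 6, 7], the degrees are [3, 3, 3, 3, 7, 3, 3, 3], giving D = diag(3, 3, 3, 3, 7, 3, 3, 3) and L = D - A. Computing the eigenvalues of L and sorting gives [0, 1.7530, 1.7530, 3.4450, 3.4450, 4.8019, 4.8019, 8]. The Fiedler value lambda_2 = 1.7530 is strictly positive, so the graph is connected. The largest eigenvalue, 8, is at most the vertex count 8.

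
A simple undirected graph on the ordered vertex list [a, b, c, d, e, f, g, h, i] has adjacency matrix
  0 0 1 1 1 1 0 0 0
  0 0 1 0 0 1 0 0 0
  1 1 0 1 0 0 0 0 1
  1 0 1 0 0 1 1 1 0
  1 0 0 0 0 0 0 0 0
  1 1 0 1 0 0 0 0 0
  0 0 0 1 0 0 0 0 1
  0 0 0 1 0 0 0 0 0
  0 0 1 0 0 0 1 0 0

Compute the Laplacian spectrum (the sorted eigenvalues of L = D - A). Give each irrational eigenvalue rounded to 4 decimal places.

Reading degrees in the order [a, b, c, d, e, f, g, h, i] gives [4, 2, 4, 5, 1, 3, 2, 1, 2]; set D = diag(4, 2, 4, 5, 1, 3, 2, 1, 2) and form L = D - A. Since every row of L sums to 0, the all-ones vector is in the kernel and 0 is an eigenvalue. The single zero eigenvalue shows the graph is connected. The eigenvalues sum to 24, which equals trace(L) = 2|E|.

[0, 0.7301, 0.8974, 1.1816, 2.5161, 2.8974, 3.7920, 5.5829, 6.4024]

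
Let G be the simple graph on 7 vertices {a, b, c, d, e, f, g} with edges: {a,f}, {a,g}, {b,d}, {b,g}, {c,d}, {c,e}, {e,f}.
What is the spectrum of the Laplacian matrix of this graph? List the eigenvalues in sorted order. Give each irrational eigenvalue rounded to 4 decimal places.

[0, 0.7530, 0.7530, 2.4450, 2.4450, 3.8019, 3.8019]

Reading degrees in the order [a, b, c, d, e, f, g] gives [2, 2, 2, 2, 2, 2, 2]; set D = diag(2, 2, 2, 2, 2, 2, 2) and form L = D - A. L is symmetric positive semidefinite, so every eigenvalue is real and nonnegative. The single zero eigenvalue shows the graph is connected. There is one zero in the spectrum, matching the 1 component.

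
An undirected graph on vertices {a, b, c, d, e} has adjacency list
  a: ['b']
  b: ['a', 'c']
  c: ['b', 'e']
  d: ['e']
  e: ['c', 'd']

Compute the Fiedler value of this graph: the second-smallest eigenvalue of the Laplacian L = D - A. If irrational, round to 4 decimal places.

With the vertex order [a, b, c, d, e], the degrees are [1, 2, 2, 1, 2], giving D = diag(1, 2, 2, 1, 2) and L = D - A. The sorted Laplacian eigenvalues are [0, 0.3820, 1.3820, 2.6180, 3.6180]; the algebraic connectivity is the second entry, 0.3820. By the matrix-tree theorem the graph has (1/5) * product of the nonzero eigenvalues = 1 spanning tree. There is one zero in the spectrum, matching the 1 component.

0.3820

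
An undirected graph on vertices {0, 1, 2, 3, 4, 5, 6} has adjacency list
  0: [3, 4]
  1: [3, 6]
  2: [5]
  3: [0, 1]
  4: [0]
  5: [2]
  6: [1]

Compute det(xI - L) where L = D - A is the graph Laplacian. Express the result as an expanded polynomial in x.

x^7 - 10x^6 + 37x^5 - 62x^4 + 45x^3 - 10x^2

Each diagonal entry of L is the vertex degree and each off-diagonal entry is -1 where an edge is present, 0 otherwise; in the order [0, 1, 2, 3, 4, 5, 6] the diagonal is [2, 2, 1, 2, 1, 1, 1]. Computing det(xI - L) by cofactor expansion (or equivalently via sum-over-permutations) gives x^7 - 10x^6 + 37x^5 - 62x^4 + 45x^3 - 10x^2. The coefficient of x^6 equals -trace(L) = -10, matching the sum of degrees. The largest eigenvalue, 3.6180, is at most the vertex count 7.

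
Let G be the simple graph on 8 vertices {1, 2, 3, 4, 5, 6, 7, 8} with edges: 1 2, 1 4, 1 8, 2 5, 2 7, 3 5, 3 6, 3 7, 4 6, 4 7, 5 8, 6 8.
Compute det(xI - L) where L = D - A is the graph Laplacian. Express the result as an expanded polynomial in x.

x^8 - 24x^7 + 240x^6 - 1296x^5 + 4080x^4 - 7488x^3 + 7424x^2 - 3072x

With the vertex order [1, 2, 3, 4, 5, 6, 7, 8], the degrees are [3, 3, 3, 3, 3, 3, 3, 3], giving D = diag(3, 3, 3, 3, 3, 3, 3, 3) and L = D - A. The eigenvalues of L are [0, 2, 2, 2, 4, 4, 4, 6]; the characteristic polynomial is the product of (x - lambda_i), which multiplies out to x^8 - 24x^7 + 240x^6 - 1296x^5 + 4080x^4 - 7488x^3 + 7424x^2 - 3072x. Since p(0) = det(-L) = 0, x divides p(x). The largest eigenvalue, 6, is at most the vertex count 8. The eigenvalues sum to 24, which equals trace(L) = 2|E|.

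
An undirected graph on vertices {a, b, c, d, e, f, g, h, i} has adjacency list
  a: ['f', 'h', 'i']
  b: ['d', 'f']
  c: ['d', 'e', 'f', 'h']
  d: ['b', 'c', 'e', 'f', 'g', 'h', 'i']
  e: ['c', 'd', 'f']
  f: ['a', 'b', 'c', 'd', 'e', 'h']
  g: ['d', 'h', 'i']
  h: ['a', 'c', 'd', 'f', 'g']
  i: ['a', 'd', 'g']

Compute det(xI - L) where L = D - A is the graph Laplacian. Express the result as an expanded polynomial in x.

With the vertex order [a, b, c, d, e, f, g, h, i], the degrees are [3, 2, 4, 7, 3, 6, 3, 5, 3], giving D = diag(3, 2, 4, 7, 3, 6, 3, 5, 3) and L = D - A. Computing det(xI - L) by cofactor expansion (or equivalently via sum-over-permutations) gives x^9 - 36x^8 + 547x^7 - 4572x^6 + 22949x^5 - 70732x^4 + 130586x^3 - 131948x^2 + 55854x. Since p(0) = det(-L) = 0, x divides p(x).

x^9 - 36x^8 + 547x^7 - 4572x^6 + 22949x^5 - 70732x^4 + 130586x^3 - 131948x^2 + 55854x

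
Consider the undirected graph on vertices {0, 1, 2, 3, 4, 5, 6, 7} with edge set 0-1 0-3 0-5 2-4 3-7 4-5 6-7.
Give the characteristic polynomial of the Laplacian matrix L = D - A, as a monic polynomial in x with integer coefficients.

x^8 - 14x^7 + 77x^6 - 212x^5 + 308x^4 - 228x^3 + 75x^2 - 8x

With the vertex order [0, 1, 2, 3, 4, 5, 6, 7], the degrees are [3, 1, 1, 2, 2, 2, 1, 2], giving D = diag(3, 1, 1, 2, 2, 2, 1, 2) and L = D - A. L has integer entries, so p(x) = det(xI - L) has integer coefficients. Expanding the determinant yields x^8 - 14x^7 + 77x^6 - 212x^5 + 308x^4 - 228x^3 + 75x^2 - 8x. The coefficient of x^7 equals -trace(L) = -14, matching the sum of degrees. The eigenvalues sum to 14, which equals trace(L) = 2|E|.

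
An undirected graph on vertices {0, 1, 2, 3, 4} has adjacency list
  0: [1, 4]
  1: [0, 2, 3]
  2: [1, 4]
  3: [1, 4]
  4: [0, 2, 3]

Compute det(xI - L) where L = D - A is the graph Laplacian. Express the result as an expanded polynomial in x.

x^5 - 12x^4 + 51x^3 - 92x^2 + 60x

Each diagonal entry of L is the vertex degree and each off-diagonal entry is -1 where an edge is present, 0 otherwise; in the order [0, 1, 2, 3, 4] the diagonal is [2, 3, 2, 2, 3]. Computing det(xI - L) by cofactor expansion (or equivalently via sum-over-permutations) gives x^5 - 12x^4 + 51x^3 - 92x^2 + 60x. The constant term is 0 because L is singular (the all-ones vector lies in its kernel). The eigenvalues sum to 12, which equals trace(L) = 2|E|. There is one zero in the spectrum, matching the 1 component.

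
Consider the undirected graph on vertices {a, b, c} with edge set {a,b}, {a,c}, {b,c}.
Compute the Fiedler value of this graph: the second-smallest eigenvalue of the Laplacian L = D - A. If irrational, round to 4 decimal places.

With the vertex order [a, b, c], the degrees are [2, 2, 2], giving D = diag(2, 2, 2) and L = D - A. Computing the eigenvalues of L and sorting gives [0, 3, 3]. The Fiedler value lambda_2 = 3 is strictly positive, so the graph is connected. By the matrix-tree theorem the graph has (1/3) * product of the nonzero eigenvalues = 3 spanning trees.

3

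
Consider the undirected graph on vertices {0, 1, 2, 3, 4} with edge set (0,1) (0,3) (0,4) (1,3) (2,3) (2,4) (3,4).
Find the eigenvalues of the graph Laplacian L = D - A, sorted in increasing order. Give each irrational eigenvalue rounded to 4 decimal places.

With the vertex order [0, 1, 2, 3, 4], the degrees are [3, 2, 2, 4, 3], giving D = diag(3, 2, 2, 4, 3) and L = D - A. Since every row of L sums to 0, the all-ones vector is in the kernel and 0 is an eigenvalue. The single zero eigenvalue shows the graph is connected. The eigenvalues sum to 14, which equals trace(L) = 2|E|. The largest eigenvalue, 5, is at most the vertex count 5.

[0, 1.5858, 3, 4.4142, 5]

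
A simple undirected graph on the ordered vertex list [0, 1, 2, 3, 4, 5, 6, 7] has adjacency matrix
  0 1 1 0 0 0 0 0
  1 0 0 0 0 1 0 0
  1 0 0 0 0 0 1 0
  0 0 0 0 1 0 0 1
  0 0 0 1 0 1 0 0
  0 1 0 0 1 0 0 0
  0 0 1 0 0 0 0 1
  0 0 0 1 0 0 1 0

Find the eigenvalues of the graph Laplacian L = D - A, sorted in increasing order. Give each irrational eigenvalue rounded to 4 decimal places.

[0, 0.5858, 0.5858, 2, 2, 3.4142, 3.4142, 4]

With the vertex order [0, 1, 2, 3, 4, 5, 6, 7], the degrees are [2, 2, 2, 2, 2, 2, 2, 2], giving D = diag(2, 2, 2, 2, 2, 2, 2, 2) and L = D - A. Since every row of L sums to 0, the all-ones vector is in the kernel and 0 is an eigenvalue. The single zero eigenvalue shows the graph is connected. The largest eigenvalue, 4, is at most the vertex count 8. The eigenvalues sum to 16, which equals trace(L) = 2|E|.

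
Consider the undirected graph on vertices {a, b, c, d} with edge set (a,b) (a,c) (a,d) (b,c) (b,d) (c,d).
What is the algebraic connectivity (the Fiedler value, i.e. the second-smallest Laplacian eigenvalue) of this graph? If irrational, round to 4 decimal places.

4

Each diagonal entry of L is the vertex degree and each off-diagonal entry is -1 where an edge is present, 0 otherwise; in the order [a, b, c, d] the diagonal is [3, 3, 3, 3]. The smallest Laplacian eigenvalue is always 0. The next one, lambda_2 = 4, measures how hard the graph is to disconnect: larger values mean better connectivity. The eigenvalues sum to 12, which equals trace(L) = 2|E|.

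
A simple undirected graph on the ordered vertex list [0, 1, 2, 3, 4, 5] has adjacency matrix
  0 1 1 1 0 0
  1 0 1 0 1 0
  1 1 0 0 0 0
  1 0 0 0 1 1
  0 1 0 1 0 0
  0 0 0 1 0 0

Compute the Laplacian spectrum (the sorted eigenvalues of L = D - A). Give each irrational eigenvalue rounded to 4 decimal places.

With the vertex order [0, 1, 2, 3, 4, 5], the degrees are [3, 3, 2, 3, 2, 1], giving D = diag(3, 3, 2, 3, 2, 1) and L = D - A. Diagonalising L (or applying a numerical eigensolver to the 6x6 matrix) gives the spectrum above. The largest eigenvalue, 4.8912, is at most the vertex count 6.

[0, 0.7216, 1.6826, 3, 3.7046, 4.8912]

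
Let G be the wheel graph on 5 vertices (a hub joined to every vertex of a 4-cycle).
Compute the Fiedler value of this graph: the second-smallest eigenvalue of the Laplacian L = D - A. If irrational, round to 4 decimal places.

3

The graph has 5 vertices and degree multiset [4, 3, 3, 3, 3]; D is the diagonal matrix of degrees and L = D - A. The smallest Laplacian eigenvalue is always 0. The next one, lambda_2 = 3, measures how hard the graph is to disconnect: larger values mean better connectivity. The largest eigenvalue, 5, is at most the vertex count 5. By the matrix-tree theorem the graph has (1/5) * product of the nonzero eigenvalues = 45 spanning trees.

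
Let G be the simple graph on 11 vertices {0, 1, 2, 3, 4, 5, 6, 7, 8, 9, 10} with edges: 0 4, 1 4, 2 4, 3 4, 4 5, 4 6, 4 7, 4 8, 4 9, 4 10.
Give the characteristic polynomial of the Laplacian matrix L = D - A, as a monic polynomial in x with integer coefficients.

Each diagonal entry of L is the vertex degree and each off-diagonal entry is -1 where an edge is present, 0 otherwise; in the order [0, 1, 2, 3, 4, 5, 6, 7, 8, 9, 10] the diagonal is [1, 1, 1, 1, 10, 1, 1, 1, 1, 1, 1]. The eigenvalues of L are [0, 1, 1, 1, 1, 1, 1, 1, 1, 1, 11]; the characteristic polynomial is the product of (x - lambda_i), which multiplies out to x^11 - 20x^10 + 135x^9 - 480x^8 + 1050x^7 - 1512x^6 + 1470x^5 - 960x^4 + 405x^3 - 100x^2 + 11x. The constant term is 0 because L is singular (the all-ones vector lies in its kernel). The eigenvalues sum to 20, which equals trace(L) = 2|E|.

x^11 - 20x^10 + 135x^9 - 480x^8 + 1050x^7 - 1512x^6 + 1470x^5 - 960x^4 + 405x^3 - 100x^2 + 11x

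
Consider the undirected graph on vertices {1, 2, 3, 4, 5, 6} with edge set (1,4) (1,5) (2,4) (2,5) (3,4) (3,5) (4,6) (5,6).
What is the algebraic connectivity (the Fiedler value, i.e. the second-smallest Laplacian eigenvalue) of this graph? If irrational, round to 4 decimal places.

With the vertex order [1, 2, 3, 4, 5, 6], the degrees are [2, 2, 2, 4, 4, 2], giving D = diag(2, 2, 2, 4, 4, 2) and L = D - A. The sorted Laplacian eigenvalues are [0, 2, 2, 2, 4, 6]; the algebraic connectivity is the second entry, 2. The eigenvalues sum to 16, which equals trace(L) = 2|E|.

2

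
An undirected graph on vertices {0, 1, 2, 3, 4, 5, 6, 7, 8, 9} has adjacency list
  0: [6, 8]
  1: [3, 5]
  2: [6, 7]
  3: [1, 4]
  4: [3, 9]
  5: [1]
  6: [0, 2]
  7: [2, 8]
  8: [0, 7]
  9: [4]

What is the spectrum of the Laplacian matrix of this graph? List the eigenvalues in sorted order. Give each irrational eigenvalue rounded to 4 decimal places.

[0, 0, 0.3820, 1.3820, 1.3820, 1.3820, 2.6180, 3.6180, 3.6180, 3.6180]

Reading degrees in the order [0, 1, 2, 3, 4, 5, 6, 7, 8, 9] gives [2, 2, 2, 2, 2, 1, 2, 2, 2, 1]; set D = diag(2, 2, 2, 2, 2, 1, 2, 2, 2, 1) and form L = D - A. Diagonalising L (or applying a numerical eigensolver to the 10x10 matrix) gives the spectrum above. The 2 zero eigenvalues correspond to the 2 connected components. The largest eigenvalue, 3.6180, is at most the vertex count 10.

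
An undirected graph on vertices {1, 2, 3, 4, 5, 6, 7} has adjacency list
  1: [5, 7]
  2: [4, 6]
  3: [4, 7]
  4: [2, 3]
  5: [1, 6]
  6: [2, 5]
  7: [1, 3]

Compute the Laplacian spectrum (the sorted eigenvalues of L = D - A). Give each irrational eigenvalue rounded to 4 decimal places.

[0, 0.7530, 0.7530, 2.4450, 2.4450, 3.8019, 3.8019]

Reading degrees in the order [1, 2, 3, 4, 5, 6, 7] gives [2, 2, 2, 2, 2, 2, 2]; set D = diag(2, 2, 2, 2, 2, 2, 2) and form L = D - A. The multiplicity of 0 as a Laplacian eigenvalue equals the number of connected components. The largest eigenvalue, 3.8019, is at most the vertex count 7.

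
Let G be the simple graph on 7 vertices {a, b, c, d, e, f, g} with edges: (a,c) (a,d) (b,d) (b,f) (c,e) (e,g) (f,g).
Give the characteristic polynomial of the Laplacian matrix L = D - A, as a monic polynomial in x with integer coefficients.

Reading degrees in the order [a, b, c, d, e, f, g] gives [2, 2, 2, 2, 2, 2, 2]; set D = diag(2, 2, 2, 2, 2, 2, 2) and form L = D - A. Computing det(xI - L) by cofactor expansion (or equivalently via sum-over-permutations) gives x^7 - 14x^6 + 77x^5 - 210x^4 + 294x^3 - 196x^2 + 49x. The coefficient of x^6 equals -trace(L) = -14, matching the sum of degrees. The largest eigenvalue, 3.8019, is at most the vertex count 7.

x^7 - 14x^6 + 77x^5 - 210x^4 + 294x^3 - 196x^2 + 49x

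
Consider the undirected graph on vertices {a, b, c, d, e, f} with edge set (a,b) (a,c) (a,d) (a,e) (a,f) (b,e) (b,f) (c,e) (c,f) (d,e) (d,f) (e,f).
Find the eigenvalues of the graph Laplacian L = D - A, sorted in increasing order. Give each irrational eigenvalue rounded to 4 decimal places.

Each diagonal entry of L is the vertex degree and each off-diagonal entry is -1 where an edge is present, 0 otherwise; in the order [a, b, c, d, e, f] the diagonal is [5, 3, 3, 3, 5, 5]. The multiplicity of 0 as a Laplacian eigenvalue equals the number of connected components. By the matrix-tree theorem the graph has (1/6) * product of the nonzero eigenvalues = 324 spanning trees.

[0, 3, 3, 6, 6, 6]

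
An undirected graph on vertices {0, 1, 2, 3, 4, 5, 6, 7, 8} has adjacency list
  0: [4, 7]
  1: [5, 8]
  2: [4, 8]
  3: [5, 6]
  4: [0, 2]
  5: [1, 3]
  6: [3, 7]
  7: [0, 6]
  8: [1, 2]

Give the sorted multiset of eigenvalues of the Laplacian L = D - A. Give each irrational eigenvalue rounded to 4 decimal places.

With the vertex order [0, 1, 2, 3, 4, 5, 6, 7, 8], the degrees are [2, 2, 2, 2, 2, 2, 2, 2, 2], giving D = diag(2, 2, 2, 2, 2, 2, 2, 2, 2) and L = D - A. The multiplicity of 0 as a Laplacian eigenvalue equals the number of connected components. The single zero eigenvalue shows the graph is connected. The largest eigenvalue, 3.8794, is at most the vertex count 9. The eigenvalues sum to 18, which equals trace(L) = 2|E|.

[0, 0.4679, 0.4679, 1.6527, 1.6527, 3, 3, 3.8794, 3.8794]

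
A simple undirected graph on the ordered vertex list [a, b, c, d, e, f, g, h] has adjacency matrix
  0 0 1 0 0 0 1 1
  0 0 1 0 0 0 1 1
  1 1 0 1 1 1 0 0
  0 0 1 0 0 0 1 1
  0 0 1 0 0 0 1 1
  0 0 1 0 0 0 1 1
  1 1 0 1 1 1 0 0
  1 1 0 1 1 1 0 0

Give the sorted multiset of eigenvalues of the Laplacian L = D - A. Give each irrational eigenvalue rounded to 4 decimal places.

Each diagonal entry of L is the vertex degree and each off-diagonal entry is -1 where an edge is present, 0 otherwise; in the order [a, b, c, d, e, f, g, h] the diagonal is [3, 3, 5, 3, 3, 3, 5, 5]. L is symmetric positive semidefinite, so every eigenvalue is real and nonnegative. The single zero eigenvalue shows the graph is connected. The eigenvalues sum to 30, which equals trace(L) = 2|E|. There is one zero in the spectrum, matching the 1 component.

[0, 3, 3, 3, 3, 5, 5, 8]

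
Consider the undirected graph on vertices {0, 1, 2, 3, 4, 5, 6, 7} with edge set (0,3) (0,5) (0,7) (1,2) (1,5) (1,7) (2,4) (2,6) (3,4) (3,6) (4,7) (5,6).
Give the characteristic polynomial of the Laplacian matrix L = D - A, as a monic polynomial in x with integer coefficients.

With the vertex order [0, 1, 2, 3, 4, 5, 6, 7], the degrees are [3, 3, 3, 3, 3, 3, 3, 3], giving D = diag(3, 3, 3, 3, 3, 3, 3, 3) and L = D - A. Computing det(xI - L) by cofactor expansion (or equivalently via sum-over-permutations) gives x^8 - 24x^7 + 240x^6 - 1296x^5 + 4080x^4 - 7488x^3 + 7424x^2 - 3072x. Since p(0) = det(-L) = 0, x divides p(x). There is one zero in the spectrum, matching the 1 component.

x^8 - 24x^7 + 240x^6 - 1296x^5 + 4080x^4 - 7488x^3 + 7424x^2 - 3072x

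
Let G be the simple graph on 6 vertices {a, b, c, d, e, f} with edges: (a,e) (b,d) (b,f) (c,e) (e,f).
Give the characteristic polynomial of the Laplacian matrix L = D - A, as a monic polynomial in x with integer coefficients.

Each diagonal entry of L is the vertex degree and each off-diagonal entry is -1 where an edge is present, 0 otherwise; in the order [a, b, c, d, e, f] the diagonal is [1, 2, 1, 1, 3, 2]. L has integer entries, so p(x) = det(xI - L) has integer coefficients. Expanding the determinant yields x^6 - 10x^5 + 35x^4 - 52x^3 + 32x^2 - 6x. The coefficient of x^5 equals -trace(L) = -10, matching the sum of degrees.

x^6 - 10x^5 + 35x^4 - 52x^3 + 32x^2 - 6x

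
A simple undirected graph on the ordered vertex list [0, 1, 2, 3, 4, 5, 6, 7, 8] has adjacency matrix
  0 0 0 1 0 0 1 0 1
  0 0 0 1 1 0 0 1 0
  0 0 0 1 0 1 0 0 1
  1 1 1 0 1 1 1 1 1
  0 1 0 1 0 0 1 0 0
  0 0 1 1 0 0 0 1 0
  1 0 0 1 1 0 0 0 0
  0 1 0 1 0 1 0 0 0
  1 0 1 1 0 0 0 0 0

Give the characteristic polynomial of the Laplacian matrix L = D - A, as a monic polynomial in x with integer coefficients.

With the vertex order [0, 1, 2, 3, 4, 5, 6, 7, 8], the degrees are [3, 3, 3, 8, 3, 3, 3, 3, 3], giving D = diag(3, 3, 3, 8, 3, 3, 3, 3, 3) and L = D - A. L has integer entries, so p(x) = det(xI - L) has integer coefficients. Expanding the determinant yields x^9 - 32x^8 + 428x^7 - 3136x^6 + 13786x^5 - 37232x^4 + 60276x^3 - 53424x^2 + 19845x. The coefficient of x^8 equals -trace(L) = -32, matching the sum of degrees. The eigenvalues sum to 32, which equals trace(L) = 2|E|.

x^9 - 32x^8 + 428x^7 - 3136x^6 + 13786x^5 - 37232x^4 + 60276x^3 - 53424x^2 + 19845x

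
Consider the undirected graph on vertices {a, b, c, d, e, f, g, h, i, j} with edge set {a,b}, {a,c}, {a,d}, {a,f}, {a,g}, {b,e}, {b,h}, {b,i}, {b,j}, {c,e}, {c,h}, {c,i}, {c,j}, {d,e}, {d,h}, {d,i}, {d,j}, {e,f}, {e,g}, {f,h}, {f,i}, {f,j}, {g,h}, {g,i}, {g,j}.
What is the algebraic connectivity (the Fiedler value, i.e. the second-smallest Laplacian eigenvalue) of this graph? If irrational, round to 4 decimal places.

Reading degrees in the order [a, b, c, d, e, f, g, h, i, j] gives [5, 5, 5, 5, 5, 5, 5, 5, 5, 5]; set D = diag(5, 5, 5, 5, 5, 5, 5, 5, 5, 5) and form L = D - A. Computing the eigenvalues of L and sorting gives [0, 5, 5, 5, 5, 5, 5, 5, 5, 10]. The Fiedler value lambda_2 = 5 is strictly positive, so the graph is connected. By the matrix-tree theorem the graph has (1/10) * product of the nonzero eigenvalues = 390625 spanning trees. There is one zero in the spectrum, matching the 1 component.

5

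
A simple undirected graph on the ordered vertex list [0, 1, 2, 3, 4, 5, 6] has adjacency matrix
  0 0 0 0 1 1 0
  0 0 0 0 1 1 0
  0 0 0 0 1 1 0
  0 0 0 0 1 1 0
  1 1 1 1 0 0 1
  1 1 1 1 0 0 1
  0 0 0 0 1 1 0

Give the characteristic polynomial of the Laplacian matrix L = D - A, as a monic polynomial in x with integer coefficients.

Reading degrees in the order [0, 1, 2, 3, 4, 5, 6] gives [2, 2, 2, 2, 5, 5, 2]; set D = diag(2, 2, 2, 2, 5, 5, 2) and form L = D - A. The eigenvalues of L are [0, 2, 2, 2, 2, 5, 7]; the characteristic polynomial is the product of (x - lambda_i), which multiplies out to x^7 - 20x^6 + 155x^5 - 600x^4 + 1240x^3 - 1312x^2 + 560x. The constant term is 0 because L is singular (the all-ones vector lies in its kernel).

x^7 - 20x^6 + 155x^5 - 600x^4 + 1240x^3 - 1312x^2 + 560x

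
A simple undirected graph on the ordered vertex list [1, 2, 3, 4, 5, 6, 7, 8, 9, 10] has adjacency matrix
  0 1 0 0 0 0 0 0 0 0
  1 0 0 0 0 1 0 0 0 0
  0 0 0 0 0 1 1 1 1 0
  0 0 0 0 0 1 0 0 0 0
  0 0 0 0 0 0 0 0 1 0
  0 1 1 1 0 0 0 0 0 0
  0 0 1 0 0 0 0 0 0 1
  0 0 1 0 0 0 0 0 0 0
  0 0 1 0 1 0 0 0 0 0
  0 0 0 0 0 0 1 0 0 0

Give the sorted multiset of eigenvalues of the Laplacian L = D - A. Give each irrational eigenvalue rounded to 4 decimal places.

With the vertex order [1, 2, 3, 4, 5, 6, 7, 8, 9, 10], the degrees are [1, 2, 4, 1, 1, 3, 2, 1, 2, 1], giving D = diag(1, 2, 4, 1, 1, 3, 2, 1, 2, 1) and L = D - A. Since every row of L sums to 0, the all-ones vector is in the kernel and 0 is an eigenvalue.

[0, 0.2263, 0.3820, 0.6274, 0.7726, 2, 2.2925, 2.6180, 3.6837, 5.3975]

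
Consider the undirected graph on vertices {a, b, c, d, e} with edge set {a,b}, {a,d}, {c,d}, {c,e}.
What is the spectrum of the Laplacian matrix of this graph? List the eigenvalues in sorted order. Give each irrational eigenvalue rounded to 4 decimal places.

Each diagonal entry of L is the vertex degree and each off-diagonal entry is -1 where an edge is present, 0 otherwise; in the order [a, b, c, d, e] the diagonal is [2, 1, 2, 2, 1]. Since every row of L sums to 0, the all-ones vector is in the kernel and 0 is an eigenvalue. The single zero eigenvalue shows the graph is connected. By the matrix-tree theorem the graph has (1/5) * product of the nonzero eigenvalues = 1 spanning tree.

[0, 0.3820, 1.3820, 2.6180, 3.6180]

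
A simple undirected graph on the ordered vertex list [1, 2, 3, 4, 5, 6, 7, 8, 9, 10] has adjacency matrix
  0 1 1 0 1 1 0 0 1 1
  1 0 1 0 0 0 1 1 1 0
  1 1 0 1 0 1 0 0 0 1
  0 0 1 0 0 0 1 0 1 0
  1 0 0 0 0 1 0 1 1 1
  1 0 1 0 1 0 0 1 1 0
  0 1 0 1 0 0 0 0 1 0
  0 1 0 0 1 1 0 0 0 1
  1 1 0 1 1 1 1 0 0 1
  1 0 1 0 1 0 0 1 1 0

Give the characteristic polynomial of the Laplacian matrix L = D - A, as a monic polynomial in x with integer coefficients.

x^10 - 48x^9 + 1006x^8 - 12072x^7 + 91304x^6 - 450696x^5 + 1449117x^4 - 2918560x^3 + 3327970x^2 - 1627350x

Each diagonal entry of L is the vertex degree and each off-diagonal entry is -1 where an edge is present, 0 otherwise; in the order [1, 2, 3, 4, 5, 6, 7, 8, 9, 10] the diagonal is [6, 5, 5, 3, 5, 5, 3, 4, 7, 5]. L has integer entries, so p(x) = det(xI - L) has integer coefficients. Expanding the determinant yields x^10 - 48x^9 + 1006x^8 - 12072x^7 + 91304x^6 - 450696x^5 + 1449117x^4 - 2918560x^3 + 3327970x^2 - 1627350x. The constant term is 0 because L is singular (the all-ones vector lies in its kernel). The largest eigenvalue, 8.7187, is at most the vertex count 10.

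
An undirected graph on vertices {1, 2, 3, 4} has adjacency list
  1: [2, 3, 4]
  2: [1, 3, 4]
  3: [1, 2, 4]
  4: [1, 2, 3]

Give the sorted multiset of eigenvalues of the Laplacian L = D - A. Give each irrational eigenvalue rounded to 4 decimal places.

[0, 4, 4, 4]

Each diagonal entry of L is the vertex degree and each off-diagonal entry is -1 where an edge is present, 0 otherwise; in the order [1, 2, 3, 4] the diagonal is [3, 3, 3, 3]. The multiplicity of 0 as a Laplacian eigenvalue equals the number of connected components.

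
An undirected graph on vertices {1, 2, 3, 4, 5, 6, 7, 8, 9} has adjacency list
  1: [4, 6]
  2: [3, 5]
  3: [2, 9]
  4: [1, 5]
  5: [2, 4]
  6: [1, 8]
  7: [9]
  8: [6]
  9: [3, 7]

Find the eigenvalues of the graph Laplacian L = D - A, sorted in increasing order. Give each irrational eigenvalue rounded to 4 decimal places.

[0, 0.1206, 0.4679, 1, 1.6527, 2.3473, 3, 3.5321, 3.8794]

Reading degrees in the order [1, 2, 3, 4, 5, 6, 7, 8, 9] gives [2, 2, 2, 2, 2, 2, 1, 1, 2]; set D = diag(2, 2, 2, 2, 2, 2, 1, 1, 2) and form L = D - A. L is symmetric positive semidefinite, so every eigenvalue is real and nonnegative. The largest eigenvalue, 3.8794, is at most the vertex count 9. The eigenvalues sum to 16, which equals trace(L) = 2|E|.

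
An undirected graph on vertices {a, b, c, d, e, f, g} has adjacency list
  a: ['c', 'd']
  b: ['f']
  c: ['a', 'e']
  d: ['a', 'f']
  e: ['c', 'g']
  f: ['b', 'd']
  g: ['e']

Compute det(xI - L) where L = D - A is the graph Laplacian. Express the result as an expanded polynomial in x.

With the vertex order [a, b, c, d, e, f, g], the degrees are [2, 1, 2, 2, 2, 2, 1], giving D = diag(2, 1, 2, 2, 2, 2, 1) and L = D - A. L has integer entries, so p(x) = det(xI - L) has integer coefficients. Expanding the determinant yields x^7 - 12x^6 + 55x^5 - 120x^4 + 126x^3 - 56x^2 + 7x. Since p(0) = det(-L) = 0, x divides p(x).

x^7 - 12x^6 + 55x^5 - 120x^4 + 126x^3 - 56x^2 + 7x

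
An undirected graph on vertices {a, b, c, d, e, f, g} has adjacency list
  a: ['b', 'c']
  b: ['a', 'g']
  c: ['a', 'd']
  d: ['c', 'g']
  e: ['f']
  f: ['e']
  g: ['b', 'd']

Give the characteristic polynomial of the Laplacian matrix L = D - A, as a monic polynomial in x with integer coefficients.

With the vertex order [a, b, c, d, e, f, g], the degrees are [2, 2, 2, 2, 1, 1, 2], giving D = diag(2, 2, 2, 2, 1, 1, 2) and L = D - A. L has integer entries, so p(x) = det(xI - L) has integer coefficients. Expanding the determinant yields x^7 - 12x^6 + 55x^5 - 120x^4 + 125x^3 - 50x^2. The coefficient of x^6 equals -trace(L) = -12, matching the sum of degrees. The largest eigenvalue, 3.6180, is at most the vertex count 7. There are 2 zeros in the spectrum, matching the 2 components.

x^7 - 12x^6 + 55x^5 - 120x^4 + 125x^3 - 50x^2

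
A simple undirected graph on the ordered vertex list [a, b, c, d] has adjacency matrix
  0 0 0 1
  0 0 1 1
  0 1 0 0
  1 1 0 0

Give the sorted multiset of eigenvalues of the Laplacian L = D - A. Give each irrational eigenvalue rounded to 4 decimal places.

[0, 0.5858, 2, 3.4142]

With the vertex order [a, b, c, d], the degrees are [1, 2, 1, 2], giving D = diag(1, 2, 1, 2) and L = D - A. L is symmetric positive semidefinite, so every eigenvalue is real and nonnegative. The largest eigenvalue, 3.4142, is at most the vertex count 4.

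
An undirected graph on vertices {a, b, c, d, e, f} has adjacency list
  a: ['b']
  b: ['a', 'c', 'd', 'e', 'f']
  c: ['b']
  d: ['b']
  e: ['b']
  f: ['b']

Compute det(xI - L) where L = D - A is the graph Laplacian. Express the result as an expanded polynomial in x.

x^6 - 10x^5 + 30x^4 - 40x^3 + 25x^2 - 6x

With the vertex order [a, b, c, d, e, f], the degrees are [1, 5, 1, 1, 1, 1], giving D = diag(1, 5, 1, 1, 1, 1) and L = D - A. The eigenvalues of L are [0, 1, 1, 1, 1, 6]; the characteristic polynomial is the product of (x - lambda_i), which multiplies out to x^6 - 10x^5 + 30x^4 - 40x^3 + 25x^2 - 6x. The coefficient of x^5 equals -trace(L) = -10, matching the sum of degrees. By the matrix-tree theorem the graph has (1/6) * product of the nonzero eigenvalues = 1 spanning tree.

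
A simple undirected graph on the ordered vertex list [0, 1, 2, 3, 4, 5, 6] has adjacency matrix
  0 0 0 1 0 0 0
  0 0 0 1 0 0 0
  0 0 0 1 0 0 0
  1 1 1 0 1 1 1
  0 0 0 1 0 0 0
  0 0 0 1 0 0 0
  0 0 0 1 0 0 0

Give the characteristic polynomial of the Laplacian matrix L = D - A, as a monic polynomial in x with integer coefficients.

x^7 - 12x^6 + 45x^5 - 80x^4 + 75x^3 - 36x^2 + 7x

Reading degrees in the order [0, 1, 2, 3, 4, 5, 6] gives [1, 1, 1, 6, 1, 1, 1]; set D = diag(1, 1, 1, 6, 1, 1, 1) and form L = D - A. L has integer entries, so p(x) = det(xI - L) has integer coefficients. Expanding the determinant yields x^7 - 12x^6 + 45x^5 - 80x^4 + 75x^3 - 36x^2 + 7x. Since p(0) = det(-L) = 0, x divides p(x). By the matrix-tree theorem the graph has (1/7) * product of the nonzero eigenvalues = 1 spanning tree.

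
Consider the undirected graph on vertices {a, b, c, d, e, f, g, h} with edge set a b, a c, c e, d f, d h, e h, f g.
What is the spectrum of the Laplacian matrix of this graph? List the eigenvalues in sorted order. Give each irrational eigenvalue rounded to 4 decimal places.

[0, 0.1522, 0.5858, 1.2346, 2, 2.7654, 3.4142, 3.8478]

Each diagonal entry of L is the vertex degree and each off-diagonal entry is -1 where an edge is present, 0 otherwise; in the order [a, b, c, d, e, f, g, h] the diagonal is [2, 1, 2, 2, 2, 2, 1, 2]. Since every row of L sums to 0, the all-ones vector is in the kernel and 0 is an eigenvalue. The single zero eigenvalue shows the graph is connected. There is one zero in the spectrum, matching the 1 component. The largest eigenvalue, 3.8478, is at most the vertex count 8.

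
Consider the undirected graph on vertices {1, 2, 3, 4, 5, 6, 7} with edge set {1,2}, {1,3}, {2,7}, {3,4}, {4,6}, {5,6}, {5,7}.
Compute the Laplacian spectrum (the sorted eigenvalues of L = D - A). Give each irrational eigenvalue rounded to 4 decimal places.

[0, 0.7530, 0.7530, 2.4450, 2.4450, 3.8019, 3.8019]

Reading degrees in the order [1, 2, 3, 4, 5, 6, 7] gives [2, 2, 2, 2, 2, 2, 2]; set D = diag(2, 2, 2, 2, 2, 2, 2) and form L = D - A. Diagonalising L (or applying a numerical eigensolver to the 7x7 matrix) gives the spectrum above. The single zero eigenvalue shows the graph is connected. By the matrix-tree theorem the graph has (1/7) * product of the nonzero eigenvalues = 7 spanning trees.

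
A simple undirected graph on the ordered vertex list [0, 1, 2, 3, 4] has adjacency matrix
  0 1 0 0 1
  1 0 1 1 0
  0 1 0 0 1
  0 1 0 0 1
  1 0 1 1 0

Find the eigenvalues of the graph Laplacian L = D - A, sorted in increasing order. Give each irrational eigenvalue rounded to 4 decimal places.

[0, 2, 2, 3, 5]

Reading degrees in the order [0, 1, 2, 3, 4] gives [2, 3, 2, 2, 3]; set D = diag(2, 3, 2, 2, 3) and form L = D - A. Since every row of L sums to 0, the all-ones vector is in the kernel and 0 is an eigenvalue. The single zero eigenvalue shows the graph is connected.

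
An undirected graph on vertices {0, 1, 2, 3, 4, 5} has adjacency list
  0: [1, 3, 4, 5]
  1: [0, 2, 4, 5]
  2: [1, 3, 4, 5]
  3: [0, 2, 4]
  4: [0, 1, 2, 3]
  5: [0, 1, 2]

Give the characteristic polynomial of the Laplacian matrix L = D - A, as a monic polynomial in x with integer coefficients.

x^6 - 22x^5 + 190x^4 - 804x^3 + 1664x^2 - 1344x

With the vertex order [0, 1, 2, 3, 4, 5], the degrees are [4, 4, 4, 3, 4, 3], giving D = diag(4, 4, 4, 3, 4, 3) and L = D - A. Computing det(xI - L) by cofactor expansion (or equivalently via sum-over-permutations) gives x^6 - 22x^5 + 190x^4 - 804x^3 + 1664x^2 - 1344x. The coefficient of x^5 equals -trace(L) = -22, matching the sum of degrees. There is one zero in the spectrum, matching the 1 component. The largest eigenvalue, 6, is at most the vertex count 6.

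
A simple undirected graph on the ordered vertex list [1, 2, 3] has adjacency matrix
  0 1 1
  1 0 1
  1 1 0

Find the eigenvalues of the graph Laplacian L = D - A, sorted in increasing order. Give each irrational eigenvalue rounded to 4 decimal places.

Reading degrees in the order [1, 2, 3] gives [2, 2, 2]; set D = diag(2, 2, 2) and form L = D - A. Since every row of L sums to 0, the all-ones vector is in the kernel and 0 is an eigenvalue. The single zero eigenvalue shows the graph is connected. The largest eigenvalue, 3, is at most the vertex count 3.

[0, 3, 3]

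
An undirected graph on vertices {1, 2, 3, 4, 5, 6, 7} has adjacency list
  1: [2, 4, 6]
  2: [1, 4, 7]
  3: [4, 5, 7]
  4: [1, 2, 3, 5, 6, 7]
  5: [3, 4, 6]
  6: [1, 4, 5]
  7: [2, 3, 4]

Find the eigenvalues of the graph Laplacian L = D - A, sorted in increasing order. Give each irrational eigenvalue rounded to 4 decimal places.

With the vertex order [1, 2, 3, 4, 5, 6, 7], the degrees are [3, 3, 3, 6, 3, 3, 3], giving D = diag(3, 3, 3, 6, 3, 3, 3) and L = D - A. Diagonalising L (or applying a numerical eigensolver to the 7x7 matrix) gives the spectrum above. The largest eigenvalue, 7, is at most the vertex count 7.

[0, 2, 2, 4, 4, 5, 7]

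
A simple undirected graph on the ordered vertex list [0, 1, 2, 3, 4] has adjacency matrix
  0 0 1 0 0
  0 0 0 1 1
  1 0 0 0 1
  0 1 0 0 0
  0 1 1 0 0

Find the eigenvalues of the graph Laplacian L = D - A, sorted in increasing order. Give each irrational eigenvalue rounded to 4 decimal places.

[0, 0.3820, 1.3820, 2.6180, 3.6180]

Reading degrees in the order [0, 1, 2, 3, 4] gives [1, 2, 2, 1, 2]; set D = diag(1, 2, 2, 1, 2) and form L = D - A. Since every row of L sums to 0, the all-ones vector is in the kernel and 0 is an eigenvalue. By the matrix-tree theorem the graph has (1/5) * product of the nonzero eigenvalues = 1 spanning tree.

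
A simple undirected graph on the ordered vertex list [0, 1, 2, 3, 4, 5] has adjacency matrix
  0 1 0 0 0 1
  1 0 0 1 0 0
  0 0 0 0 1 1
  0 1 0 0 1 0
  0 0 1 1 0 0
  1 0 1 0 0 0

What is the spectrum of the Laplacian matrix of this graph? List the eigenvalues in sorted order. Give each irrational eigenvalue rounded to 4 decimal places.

Reading degrees in the order [0, 1, 2, 3, 4, 5] gives [2, 2, 2, 2, 2, 2]; set D = diag(2, 2, 2, 2, 2, 2) and form L = D - A. The multiplicity of 0 as a Laplacian eigenvalue equals the number of connected components.

[0, 1, 1, 3, 3, 4]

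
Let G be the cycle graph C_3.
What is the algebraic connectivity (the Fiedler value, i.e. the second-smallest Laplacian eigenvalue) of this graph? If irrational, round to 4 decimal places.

3

The graph has 3 vertices and degree multiset [2, 2, 2]; D is the diagonal matrix of degrees and L = D - A. The smallest Laplacian eigenvalue is always 0. The next one, lambda_2 = 3, measures how hard the graph is to disconnect: larger values mean better connectivity. The largest eigenvalue, 3, is at most the vertex count 3.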